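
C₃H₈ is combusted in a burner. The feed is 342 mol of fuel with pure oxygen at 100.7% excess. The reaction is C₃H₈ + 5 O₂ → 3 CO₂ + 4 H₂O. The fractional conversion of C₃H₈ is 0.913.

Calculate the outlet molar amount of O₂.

Stoichiometric O₂ = 5 × 342 = 1710 mol; O₂ fed = 1710 × 2.007 = 3432 mol.
Fuel reacted = 0.913 × 342 → ξ = 312.2 mol.
Outlet (n = n₀ + ν ξ):
  C₃H₈: 342 − 1(312.2) = 29.75
  O₂: 3432 − 5(312.2) = 1871
  CO₂: 0 + 3(312.2) = 936.7
  H₂O: 0 + 4(312.2) = 1249

1870 mol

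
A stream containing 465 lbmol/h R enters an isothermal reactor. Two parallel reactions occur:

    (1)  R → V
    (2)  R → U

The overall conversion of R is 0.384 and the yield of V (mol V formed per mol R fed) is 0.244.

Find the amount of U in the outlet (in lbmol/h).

Yield of V: 1ξ₁ / 465 = 0.244 → ξ₁ = 113.5 lbmol/h.
Conversion of R: 1ξ₁ + 1ξ₂ = 0.384 × 465 = 178.6 → ξ₂ = 65.1 lbmol/h.
Outlet amounts (n = n₀ + Σ ν·ξ):
  R: 465 − 1(113.5) − 1(65.1) = 286.4
  V: 0 + 1(113.5) = 113.5
  U: 0 + 1(65.1) = 65.1

65.1 lbmol/h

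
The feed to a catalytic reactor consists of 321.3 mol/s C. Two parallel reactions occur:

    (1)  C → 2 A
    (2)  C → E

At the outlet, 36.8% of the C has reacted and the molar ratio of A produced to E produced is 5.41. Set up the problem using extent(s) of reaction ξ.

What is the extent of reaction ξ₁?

ξ₁ = 86.3 mol/s

Conversion of C: C consumed = 0.368 × 321.3 = 118.2 mol/s = 1ξ₁ + 1ξ₂.
Selectivity: 2ξ₁ / (1ξ₂) = 5.41 → ξ₁ = 2.705 ξ₂.
Substitute: (1·2.705 + 1) ξ₂ = 118.2 → ξ₂ = 31.91 mol/s, ξ₁ = 86.33 mol/s.
Outlet amounts (n = n₀ + Σ ν·ξ):
  C: 321.3 − 1(86.33) − 1(31.91) = 203.1
  A: 0 + 2(86.33) = 172.7
  E: 0 + 1(31.91) = 31.91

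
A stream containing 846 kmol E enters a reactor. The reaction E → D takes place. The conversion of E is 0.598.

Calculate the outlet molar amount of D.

E reacted = 0.598 × 846 = 505.9 kmol; ν_E = −1, so ξ = 505.9/1 = 505.9 kmol.
Outlet amounts (n = n₀ + ν ξ):
  E: 846 − 1(505.9) = 340.1
  D: 0 + 1(505.9) = 505.9

506 kmol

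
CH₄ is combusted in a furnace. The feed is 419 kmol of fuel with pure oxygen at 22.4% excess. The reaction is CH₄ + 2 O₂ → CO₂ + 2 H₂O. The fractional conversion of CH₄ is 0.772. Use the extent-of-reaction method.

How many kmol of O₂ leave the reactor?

379 kmol

Stoichiometric O₂ = 2 × 419 = 838 kmol; O₂ fed = 838 × 1.224 = 1026 kmol.
Fuel reacted = 0.772 × 419 → ξ = 323.5 kmol.
Outlet (n = n₀ + ν ξ):
  CH₄: 419 − 1(323.5) = 95.53
  O₂: 1026 − 2(323.5) = 378.8
  CO₂: 0 + 1(323.5) = 323.5
  H₂O: 0 + 2(323.5) = 646.9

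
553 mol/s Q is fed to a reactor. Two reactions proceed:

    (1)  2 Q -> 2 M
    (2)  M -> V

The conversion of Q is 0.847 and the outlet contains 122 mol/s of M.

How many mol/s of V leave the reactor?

346 mol/s

Conversion of Q: Q consumed = 2ξ₁ = 0.847 × 553 → ξ₁ = 234.2 mol/s.
M balance: n_M = 0 + 2ξ₁ − 1ξ₂ = 122 → ξ₂ = (2·234.2 − 122)/1 = 346.4 mol/s.
Outlet amounts (n = n₀ + Σ ν·ξ):
  Q: 553 − 2(234.2) = 84.61
  M: 0 + 2(234.2) − 1(346.4) = 122
  V: 0 + 1(346.4) = 346.4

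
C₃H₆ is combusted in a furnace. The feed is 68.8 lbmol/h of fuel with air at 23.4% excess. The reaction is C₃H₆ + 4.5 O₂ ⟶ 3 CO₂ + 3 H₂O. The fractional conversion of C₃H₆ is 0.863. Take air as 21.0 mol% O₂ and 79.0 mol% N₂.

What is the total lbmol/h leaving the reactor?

1920 lbmol/h

Stoichiometric O₂ = 4.5 × 68.8 = 309.6 lbmol/h; O₂ fed = 309.6 × 1.234 = 382 lbmol/h.
N₂ fed = 382 × 79/21 = 1437 lbmol/h.
Fuel reacted = 0.863 × 68.8 → ξ = 59.37 lbmol/h.
Outlet (n = n₀ + ν ξ):
  C₃H₆: 68.8 − 1(59.37) = 9.426
  O₂: 382 − 4.5(59.37) = 114.9
  N₂: 1437 (inert)
  CO₂: 0 + 3(59.37) = 178.1
  H₂O: 0 + 3(59.37) = 178.1
Total out = 9.426 + 114.9 + 1437 + 178.1 + 178.1 = 1918 lbmol/h.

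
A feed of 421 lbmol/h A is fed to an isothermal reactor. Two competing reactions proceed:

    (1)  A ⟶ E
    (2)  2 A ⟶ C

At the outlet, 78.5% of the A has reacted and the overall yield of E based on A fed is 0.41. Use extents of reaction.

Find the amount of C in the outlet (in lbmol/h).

78.9 lbmol/h

Yield of E: 1ξ₁ / 421 = 0.41 → ξ₁ = 172.6 lbmol/h.
Conversion of A: 1ξ₁ + 2ξ₂ = 0.785 × 421 = 330.5 → ξ₂ = 78.94 lbmol/h.
Outlet amounts (n = n₀ + Σ ν·ξ):
  A: 421 − 1(172.6) − 2(78.94) = 90.51
  E: 0 + 1(172.6) = 172.6
  C: 0 + 1(78.94) = 78.94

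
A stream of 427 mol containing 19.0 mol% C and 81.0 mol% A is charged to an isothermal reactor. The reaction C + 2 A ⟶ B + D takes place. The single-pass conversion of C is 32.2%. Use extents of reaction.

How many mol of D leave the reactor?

C reacted = 0.322 × 81.13 = 26.12 mol; ν_C = −1, so ξ = 26.12/1 = 26.12 mol.
Outlet amounts (n = n₀ + ν ξ):
  C: 81.13 − 1(26.12) = 55.01
  A: 345.9 − 2(26.12) = 293.6
  B: 0 + 1(26.12) = 26.12
  D: 0 + 1(26.12) = 26.12

26.1 mol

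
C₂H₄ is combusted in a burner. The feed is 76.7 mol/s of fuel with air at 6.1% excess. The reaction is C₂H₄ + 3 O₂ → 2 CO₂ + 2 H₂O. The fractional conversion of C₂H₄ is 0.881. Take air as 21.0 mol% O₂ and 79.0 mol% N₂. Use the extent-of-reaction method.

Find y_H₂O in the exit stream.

Stoichiometric O₂ = 3 × 76.7 = 230.1 mol/s; O₂ fed = 230.1 × 1.061 = 244.1 mol/s.
N₂ fed = 244.1 × 79/21 = 918.4 mol/s.
Fuel reacted = 0.881 × 76.7 → ξ = 67.57 mol/s.
Outlet (n = n₀ + ν ξ):
  C₂H₄: 76.7 − 1(67.57) = 9.127
  O₂: 244.1 − 3(67.57) = 41.42
  N₂: 918.4 (inert)
  CO₂: 0 + 2(67.57) = 135.1
  H₂O: 0 + 2(67.57) = 135.1
Total out = 1239 mol/s; y_H₂O = 135.1 / 1239 = 0.1091.

0.109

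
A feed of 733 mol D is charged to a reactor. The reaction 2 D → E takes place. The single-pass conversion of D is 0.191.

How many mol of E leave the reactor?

70 mol

D reacted = 0.191 × 733 = 140 mol; ν_D = −2, so ξ = 140/2 = 70 mol.
Outlet amounts (n = n₀ + ν ξ):
  D: 733 − 2(70) = 593
  E: 0 + 1(70) = 70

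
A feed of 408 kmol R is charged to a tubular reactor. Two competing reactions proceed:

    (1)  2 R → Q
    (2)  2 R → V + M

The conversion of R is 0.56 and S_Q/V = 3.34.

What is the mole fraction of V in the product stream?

0.0822

Conversion of R: R consumed = 0.56 × 408 = 228.5 kmol = 2ξ₁ + 2ξ₂.
Selectivity: 1ξ₁ / (1ξ₂) = 3.34 → ξ₁ = 3.34 ξ₂.
Substitute: (2·3.34 + 2) ξ₂ = 228.5 → ξ₂ = 26.32 kmol, ξ₁ = 87.92 kmol.
Outlet amounts (n = n₀ + Σ ν·ξ):
  R: 408 − 2(87.92) − 2(26.32) = 179.5
  Q: 0 + 1(87.92) = 87.92
  V: 0 + 1(26.32) = 26.32
  M: 0 + 1(26.32) = 26.32
Total out = 320.1 kmol; y_V = 26.32 / 320.1 = 0.08224.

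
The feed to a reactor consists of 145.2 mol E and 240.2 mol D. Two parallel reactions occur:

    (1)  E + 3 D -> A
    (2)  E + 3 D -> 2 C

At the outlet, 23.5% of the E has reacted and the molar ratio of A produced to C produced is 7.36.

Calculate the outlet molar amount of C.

4.34 mol

Conversion of E: E consumed = 0.235 × 145.2 = 34.12 mol = 1ξ₁ + 1ξ₂.
Selectivity: 1ξ₁ / (2ξ₂) = 7.36 → ξ₁ = 14.72 ξ₂.
Substitute: (1·14.72 + 1) ξ₂ = 34.12 → ξ₂ = 2.171 mol, ξ₁ = 31.95 mol.
Outlet amounts (n = n₀ + Σ ν·ξ):
  E: 145.2 − 1(31.95) − 1(2.171) = 111.1
  D: 240.2 − 3(31.95) − 3(2.171) = 137.8
  A: 0 + 1(31.95) = 31.95
  C: 0 + 2(2.171) = 4.341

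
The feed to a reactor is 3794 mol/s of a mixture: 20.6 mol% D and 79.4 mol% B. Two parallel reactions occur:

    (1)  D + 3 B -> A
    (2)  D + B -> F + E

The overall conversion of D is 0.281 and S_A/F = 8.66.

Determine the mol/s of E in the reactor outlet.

Conversion of D: D consumed = 0.281 × 781.6 = 219.6 mol/s = 1ξ₁ + 1ξ₂.
Selectivity: 1ξ₁ / (1ξ₂) = 8.66 → ξ₁ = 8.66 ξ₂.
Substitute: (1·8.66 + 1) ξ₂ = 219.6 → ξ₂ = 22.73 mol/s, ξ₁ = 196.9 mol/s.
Outlet amounts (n = n₀ + Σ ν·ξ):
  D: 781.6 − 1(196.9) − 1(22.73) = 561.9
  B: 3012 − 3(196.9) − 1(22.73) = 2399
  A: 0 + 1(196.9) = 196.9
  F: 0 + 1(22.73) = 22.73
  E: 0 + 1(22.73) = 22.73

22.7 mol/s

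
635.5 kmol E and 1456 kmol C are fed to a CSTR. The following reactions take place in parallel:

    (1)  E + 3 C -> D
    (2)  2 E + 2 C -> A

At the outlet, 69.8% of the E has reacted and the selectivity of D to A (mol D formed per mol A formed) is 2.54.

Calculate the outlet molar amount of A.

Conversion of E: E consumed = 0.698 × 635.5 = 443.6 kmol = 1ξ₁ + 2ξ₂.
Selectivity: 1ξ₁ / (1ξ₂) = 2.54 → ξ₁ = 2.54 ξ₂.
Substitute: (1·2.54 + 2) ξ₂ = 443.6 → ξ₂ = 97.7 kmol, ξ₁ = 248.2 kmol.
Outlet amounts (n = n₀ + Σ ν·ξ):
  E: 635.5 − 1(248.2) − 2(97.7) = 191.9
  C: 1456 − 3(248.2) − 2(97.7) = 516.1
  D: 0 + 1(248.2) = 248.2
  A: 0 + 1(97.7) = 97.7

97.7 kmol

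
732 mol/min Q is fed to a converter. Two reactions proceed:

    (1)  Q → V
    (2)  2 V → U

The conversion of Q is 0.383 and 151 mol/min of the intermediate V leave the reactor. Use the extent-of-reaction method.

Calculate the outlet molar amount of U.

64.7 mol/min

Conversion of Q: Q consumed = 1ξ₁ = 0.383 × 732 → ξ₁ = 280.4 mol/min.
V balance: n_V = 0 + 1ξ₁ − 2ξ₂ = 151 → ξ₂ = (1·280.4 − 151)/2 = 64.68 mol/min.
Outlet amounts (n = n₀ + Σ ν·ξ):
  Q: 732 − 1(280.4) = 451.6
  V: 0 + 1(280.4) − 2(64.68) = 151
  U: 0 + 1(64.68) = 64.68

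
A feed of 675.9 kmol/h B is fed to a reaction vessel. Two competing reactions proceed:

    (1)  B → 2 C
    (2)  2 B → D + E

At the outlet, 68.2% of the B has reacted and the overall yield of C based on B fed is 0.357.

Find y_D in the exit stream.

0.214

Yield of C: 2ξ₁ / 675.9 = 0.357 → ξ₁ = 120.6 kmol/h.
Conversion of B: 1ξ₁ + 2ξ₂ = 0.682 × 675.9 = 461 → ξ₂ = 170.2 kmol/h.
Outlet amounts (n = n₀ + Σ ν·ξ):
  B: 675.9 − 1(120.6) − 2(170.2) = 214.9
  C: 0 + 2(120.6) = 241.3
  D: 0 + 1(170.2) = 170.2
  E: 0 + 1(170.2) = 170.2
Total out = 796.5 kmol/h; y_D = 170.2 / 796.5 = 0.2136.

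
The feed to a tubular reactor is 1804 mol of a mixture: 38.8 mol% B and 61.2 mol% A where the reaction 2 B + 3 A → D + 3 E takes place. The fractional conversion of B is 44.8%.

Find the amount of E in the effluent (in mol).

B reacted = 0.448 × 700 = 313.6 mol; ν_B = −2, so ξ = 313.6/2 = 156.8 mol.
Outlet amounts (n = n₀ + ν ξ):
  B: 700 − 2(156.8) = 386.4
  A: 1104 − 3(156.8) = 633.7
  D: 0 + 1(156.8) = 156.8
  E: 0 + 3(156.8) = 470.4

470 mol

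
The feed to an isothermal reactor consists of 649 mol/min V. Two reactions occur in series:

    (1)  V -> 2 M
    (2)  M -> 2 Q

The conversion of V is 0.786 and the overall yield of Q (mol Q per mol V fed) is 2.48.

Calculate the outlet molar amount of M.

215 mol/min

Conversion of V: V consumed = 1ξ₁ = 0.786 × 649 → ξ₁ = 510.1 mol/min.
Yield of Q: 2ξ₂ / 649 = 2.48 → ξ₂ = 804.8 mol/min.
Outlet amounts (n = n₀ + Σ ν·ξ):
  V: 649 − 1(510.1) = 138.9
  M: 0 + 2(510.1) − 1(804.8) = 215.5
  Q: 0 + 2(804.8) = 1610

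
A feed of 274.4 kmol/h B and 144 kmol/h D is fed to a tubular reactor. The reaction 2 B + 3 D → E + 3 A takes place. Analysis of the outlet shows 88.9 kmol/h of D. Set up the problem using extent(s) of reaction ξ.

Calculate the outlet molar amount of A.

For D: n = n₀ − 3ξ → 88.9 = 144 − 3ξ, giving ξ = 18.37 kmol/h.
Outlet amounts (n = n₀ + ν ξ):
  B: 274.4 − 2(18.37) = 237.7
  D: 144 − 3(18.37) = 88.9
  E: 0 + 1(18.37) = 18.37
  A: 0 + 3(18.37) = 55.1

55.1 kmol/h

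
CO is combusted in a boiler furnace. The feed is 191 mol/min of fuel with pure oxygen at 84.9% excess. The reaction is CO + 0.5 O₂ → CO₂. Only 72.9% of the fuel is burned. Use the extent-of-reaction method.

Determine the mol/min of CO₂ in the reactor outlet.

Stoichiometric O₂ = 0.5 × 191 = 95.5 mol/min; O₂ fed = 95.5 × 1.849 = 176.6 mol/min.
Fuel reacted = 0.729 × 191 → ξ = 139.2 mol/min.
Outlet (n = n₀ + ν ξ):
  CO: 191 − 1(139.2) = 51.76
  O₂: 176.6 − 0.5(139.2) = 107
  CO₂: 0 + 1(139.2) = 139.2

139 mol/min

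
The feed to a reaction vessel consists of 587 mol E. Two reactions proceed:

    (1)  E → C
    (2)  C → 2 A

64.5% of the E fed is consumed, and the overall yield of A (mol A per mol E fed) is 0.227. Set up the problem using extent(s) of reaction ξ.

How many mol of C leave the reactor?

312 mol

Conversion of E: E consumed = 1ξ₁ = 0.645 × 587 → ξ₁ = 378.6 mol.
Yield of A: 2ξ₂ / 587 = 0.227 → ξ₂ = 66.62 mol.
Outlet amounts (n = n₀ + Σ ν·ξ):
  E: 587 − 1(378.6) = 208.4
  C: 0 + 1(378.6) − 1(66.62) = 312
  A: 0 + 2(66.62) = 133.2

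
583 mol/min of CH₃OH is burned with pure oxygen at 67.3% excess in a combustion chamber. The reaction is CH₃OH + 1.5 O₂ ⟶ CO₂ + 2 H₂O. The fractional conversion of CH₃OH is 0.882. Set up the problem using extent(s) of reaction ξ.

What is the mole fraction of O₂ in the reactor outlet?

Stoichiometric O₂ = 1.5 × 583 = 874.5 mol/min; O₂ fed = 874.5 × 1.673 = 1463 mol/min.
Fuel reacted = 0.882 × 583 → ξ = 514.2 mol/min.
Outlet (n = n₀ + ν ξ):
  CH₃OH: 583 − 1(514.2) = 68.79
  O₂: 1463 − 1.5(514.2) = 691.7
  CO₂: 0 + 1(514.2) = 514.2
  H₂O: 0 + 2(514.2) = 1028
Total out = 2303 mol/min; y_O₂ = 691.7 / 2303 = 0.3003.

0.3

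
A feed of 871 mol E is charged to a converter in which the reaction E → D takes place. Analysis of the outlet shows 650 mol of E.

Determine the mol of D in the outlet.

For E: n = n₀ − 1ξ → 650 = 871 − 1ξ, giving ξ = 221 mol.
Outlet amounts (n = n₀ + ν ξ):
  E: 871 − 1(221) = 650
  D: 0 + 1(221) = 221

221 mol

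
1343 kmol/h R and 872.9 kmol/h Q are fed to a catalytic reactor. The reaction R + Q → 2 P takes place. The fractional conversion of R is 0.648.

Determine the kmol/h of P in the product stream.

1740 kmol/h

R reacted = 0.648 × 1343 = 870.3 kmol/h; ν_R = −1, so ξ = 870.3/1 = 870.3 kmol/h.
Outlet amounts (n = n₀ + ν ξ):
  R: 1343 − 1(870.3) = 472.7
  Q: 872.9 − 1(870.3) = 2.636
  P: 0 + 2(870.3) = 1741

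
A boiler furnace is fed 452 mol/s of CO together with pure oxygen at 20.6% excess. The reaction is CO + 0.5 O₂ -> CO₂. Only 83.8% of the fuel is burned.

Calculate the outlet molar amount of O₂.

Stoichiometric O₂ = 0.5 × 452 = 226 mol/s; O₂ fed = 226 × 1.206 = 272.6 mol/s.
Fuel reacted = 0.838 × 452 → ξ = 378.8 mol/s.
Outlet (n = n₀ + ν ξ):
  CO: 452 − 1(378.8) = 73.22
  O₂: 272.6 − 0.5(378.8) = 83.17
  CO₂: 0 + 1(378.8) = 378.8

83.2 mol/s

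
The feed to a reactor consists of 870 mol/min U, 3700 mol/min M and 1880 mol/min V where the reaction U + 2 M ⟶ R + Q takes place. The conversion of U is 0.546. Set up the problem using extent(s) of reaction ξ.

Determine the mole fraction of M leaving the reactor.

0.46

U reacted = 0.546 × 870 = 475 mol/min; ν_U = −1, so ξ = 475/1 = 475 mol/min.
Outlet amounts (n = n₀ + ν ξ):
  U: 870 − 1(475) = 395
  M: 3700 − 2(475) = 2750
  R: 0 + 1(475) = 475
  Q: 0 + 1(475) = 475
  V: 1880 (inert)
Total out = 5975 mol/min; y_M = 2750 / 5975 = 0.4602.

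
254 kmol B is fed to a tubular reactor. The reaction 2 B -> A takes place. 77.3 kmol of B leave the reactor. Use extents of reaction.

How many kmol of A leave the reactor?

For B: n = n₀ − 2ξ → 77.3 = 254 − 2ξ, giving ξ = 88.35 kmol.
Outlet amounts (n = n₀ + ν ξ):
  B: 254 − 2(88.35) = 77.3
  A: 0 + 1(88.35) = 88.35

88.3 kmol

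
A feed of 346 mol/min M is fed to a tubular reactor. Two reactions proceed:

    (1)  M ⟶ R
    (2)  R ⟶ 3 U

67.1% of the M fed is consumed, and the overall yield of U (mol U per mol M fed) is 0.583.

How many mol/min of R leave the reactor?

Conversion of M: M consumed = 1ξ₁ = 0.671 × 346 → ξ₁ = 232.2 mol/min.
Yield of U: 3ξ₂ / 346 = 0.583 → ξ₂ = 67.24 mol/min.
Outlet amounts (n = n₀ + Σ ν·ξ):
  M: 346 − 1(232.2) = 113.8
  R: 0 + 1(232.2) − 1(67.24) = 164.9
  U: 0 + 3(67.24) = 201.7

165 mol/min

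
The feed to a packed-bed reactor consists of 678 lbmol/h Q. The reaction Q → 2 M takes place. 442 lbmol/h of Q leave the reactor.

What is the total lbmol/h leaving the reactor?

914 lbmol/h

For Q: n = n₀ − 1ξ → 442 = 678 − 1ξ, giving ξ = 236 lbmol/h.
Outlet amounts (n = n₀ + ν ξ):
  Q: 678 − 1(236) = 442
  M: 0 + 2(236) = 472
Total out = 442 + 472 = 914 lbmol/h.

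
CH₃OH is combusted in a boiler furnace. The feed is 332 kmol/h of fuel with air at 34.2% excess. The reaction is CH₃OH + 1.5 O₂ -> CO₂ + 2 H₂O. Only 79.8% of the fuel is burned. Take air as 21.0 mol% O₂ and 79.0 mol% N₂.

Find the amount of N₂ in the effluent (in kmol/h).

Stoichiometric O₂ = 1.5 × 332 = 498 kmol/h; O₂ fed = 498 × 1.342 = 668.3 kmol/h.
N₂ fed = 668.3 × 79/21 = 2514 kmol/h.
Fuel reacted = 0.798 × 332 → ξ = 264.9 kmol/h.
Outlet (n = n₀ + ν ξ):
  CH₃OH: 332 − 1(264.9) = 67.06
  O₂: 668.3 − 1.5(264.9) = 270.9
  N₂: 2514 (inert)
  CO₂: 0 + 1(264.9) = 264.9
  H₂O: 0 + 2(264.9) = 529.9

2510 kmol/h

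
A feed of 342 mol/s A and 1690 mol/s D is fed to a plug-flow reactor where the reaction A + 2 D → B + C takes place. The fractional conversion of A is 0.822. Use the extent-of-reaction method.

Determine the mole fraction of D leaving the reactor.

A reacted = 0.822 × 342 = 281.1 mol/s; ν_A = −1, so ξ = 281.1/1 = 281.1 mol/s.
Outlet amounts (n = n₀ + ν ξ):
  A: 342 − 1(281.1) = 60.88
  D: 1690 − 2(281.1) = 1128
  B: 0 + 1(281.1) = 281.1
  C: 0 + 1(281.1) = 281.1
Total out = 1751 mol/s; y_D = 1128 / 1751 = 0.6441.

0.644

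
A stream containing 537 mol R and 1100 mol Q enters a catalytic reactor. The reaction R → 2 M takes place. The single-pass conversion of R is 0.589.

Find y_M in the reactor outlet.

R reacted = 0.589 × 537 = 316.3 mol; ν_R = −1, so ξ = 316.3/1 = 316.3 mol.
Outlet amounts (n = n₀ + ν ξ):
  R: 537 − 1(316.3) = 220.7
  M: 0 + 2(316.3) = 632.6
  Q: 1100 (inert)
Total out = 1953 mol; y_M = 632.6 / 1953 = 0.3239.

0.324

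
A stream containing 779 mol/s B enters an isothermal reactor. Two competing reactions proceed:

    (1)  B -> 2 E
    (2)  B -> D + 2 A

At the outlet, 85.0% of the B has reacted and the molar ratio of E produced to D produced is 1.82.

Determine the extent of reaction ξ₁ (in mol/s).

Conversion of B: B consumed = 0.85 × 779 = 662.1 mol/s = 1ξ₁ + 1ξ₂.
Selectivity: 2ξ₁ / (1ξ₂) = 1.82 → ξ₁ = 0.91 ξ₂.
Substitute: (1·0.91 + 1) ξ₂ = 662.1 → ξ₂ = 346.7 mol/s, ξ₁ = 315.5 mol/s.
Outlet amounts (n = n₀ + Σ ν·ξ):
  B: 779 − 1(315.5) − 1(346.7) = 116.9
  E: 0 + 2(315.5) = 630.9
  D: 0 + 1(346.7) = 346.7
  A: 0 + 2(346.7) = 693.4

ξ₁ = 315 mol/s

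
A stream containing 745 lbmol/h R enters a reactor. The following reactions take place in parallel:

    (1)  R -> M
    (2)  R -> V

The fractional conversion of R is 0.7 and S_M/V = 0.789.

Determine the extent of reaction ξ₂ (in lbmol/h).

Conversion of R: R consumed = 0.7 × 745 = 521.5 lbmol/h = 1ξ₁ + 1ξ₂.
Selectivity: 1ξ₁ / (1ξ₂) = 0.789 → ξ₁ = 0.789 ξ₂.
Substitute: (1·0.789 + 1) ξ₂ = 521.5 → ξ₂ = 291.5 lbmol/h, ξ₁ = 230 lbmol/h.
Outlet amounts (n = n₀ + Σ ν·ξ):
  R: 745 − 1(230) − 1(291.5) = 223.5
  M: 0 + 1(230) = 230
  V: 0 + 1(291.5) = 291.5

ξ₂ = 292 lbmol/h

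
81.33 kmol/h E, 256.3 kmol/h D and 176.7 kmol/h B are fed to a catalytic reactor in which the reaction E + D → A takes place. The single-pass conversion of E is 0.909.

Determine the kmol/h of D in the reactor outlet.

182 kmol/h

E reacted = 0.909 × 81.33 = 73.93 kmol/h; ν_E = −1, so ξ = 73.93/1 = 73.93 kmol/h.
Outlet amounts (n = n₀ + ν ξ):
  E: 81.33 − 1(73.93) = 7.401
  D: 256.3 − 1(73.93) = 182.4
  A: 0 + 1(73.93) = 73.93
  B: 176.7 (inert)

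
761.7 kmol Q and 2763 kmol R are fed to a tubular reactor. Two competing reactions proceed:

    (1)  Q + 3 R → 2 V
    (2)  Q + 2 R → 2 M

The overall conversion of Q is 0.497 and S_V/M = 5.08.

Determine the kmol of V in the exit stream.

Conversion of Q: Q consumed = 0.497 × 761.7 = 378.6 kmol = 1ξ₁ + 1ξ₂.
Selectivity: 2ξ₁ / (2ξ₂) = 5.08 → ξ₁ = 5.08 ξ₂.
Substitute: (1·5.08 + 1) ξ₂ = 378.6 → ξ₂ = 62.26 kmol, ξ₁ = 316.3 kmol.
Outlet amounts (n = n₀ + Σ ν·ξ):
  Q: 761.7 − 1(316.3) − 1(62.26) = 383.1
  R: 2763 − 3(316.3) − 2(62.26) = 1690
  V: 0 + 2(316.3) = 632.6
  M: 0 + 2(62.26) = 124.5

633 kmol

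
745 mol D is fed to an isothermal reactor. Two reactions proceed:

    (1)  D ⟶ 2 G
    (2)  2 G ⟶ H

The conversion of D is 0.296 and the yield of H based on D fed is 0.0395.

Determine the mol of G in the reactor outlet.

382 mol

Conversion of D: D consumed = 1ξ₁ = 0.296 × 745 → ξ₁ = 220.5 mol.
Yield of H: 1ξ₂ / 745 = 0.0395 → ξ₂ = 29.43 mol.
Outlet amounts (n = n₀ + Σ ν·ξ):
  D: 745 − 1(220.5) = 524.5
  G: 0 + 2(220.5) − 2(29.43) = 382.2
  H: 0 + 1(29.43) = 29.43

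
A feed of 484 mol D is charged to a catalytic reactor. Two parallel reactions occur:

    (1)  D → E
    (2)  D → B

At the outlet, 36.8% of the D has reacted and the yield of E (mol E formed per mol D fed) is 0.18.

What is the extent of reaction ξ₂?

ξ₂ = 91 mol

Yield of E: 1ξ₁ / 484 = 0.18 → ξ₁ = 87.12 mol.
Conversion of D: 1ξ₁ + 1ξ₂ = 0.368 × 484 = 178.1 → ξ₂ = 90.99 mol.
Outlet amounts (n = n₀ + Σ ν·ξ):
  D: 484 − 1(87.12) − 1(90.99) = 305.9
  E: 0 + 1(87.12) = 87.12
  B: 0 + 1(90.99) = 90.99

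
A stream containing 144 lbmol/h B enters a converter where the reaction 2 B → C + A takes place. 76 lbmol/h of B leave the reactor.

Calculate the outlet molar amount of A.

34 lbmol/h

For B: n = n₀ − 2ξ → 76 = 144 − 2ξ, giving ξ = 34 lbmol/h.
Outlet amounts (n = n₀ + ν ξ):
  B: 144 − 2(34) = 76
  C: 0 + 1(34) = 34
  A: 0 + 1(34) = 34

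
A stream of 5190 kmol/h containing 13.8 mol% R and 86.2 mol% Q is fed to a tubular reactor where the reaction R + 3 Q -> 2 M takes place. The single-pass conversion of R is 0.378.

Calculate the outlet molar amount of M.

541 kmol/h

R reacted = 0.378 × 716.2 = 270.7 kmol/h; ν_R = −1, so ξ = 270.7/1 = 270.7 kmol/h.
Outlet amounts (n = n₀ + ν ξ):
  R: 716.2 − 1(270.7) = 445.5
  Q: 4474 − 3(270.7) = 3662
  M: 0 + 2(270.7) = 541.5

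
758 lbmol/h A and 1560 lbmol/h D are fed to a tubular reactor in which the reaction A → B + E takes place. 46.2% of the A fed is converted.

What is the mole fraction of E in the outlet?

A reacted = 0.462 × 758 = 350.2 lbmol/h; ν_A = −1, so ξ = 350.2/1 = 350.2 lbmol/h.
Outlet amounts (n = n₀ + ν ξ):
  A: 758 − 1(350.2) = 407.8
  B: 0 + 1(350.2) = 350.2
  E: 0 + 1(350.2) = 350.2
  D: 1560 (inert)
Total out = 2668 lbmol/h; y_E = 350.2 / 2668 = 0.1312.

0.131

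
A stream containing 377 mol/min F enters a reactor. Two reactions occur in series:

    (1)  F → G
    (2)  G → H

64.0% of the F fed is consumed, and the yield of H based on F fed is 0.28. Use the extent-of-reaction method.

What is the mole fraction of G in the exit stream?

Conversion of F: F consumed = 1ξ₁ = 0.64 × 377 → ξ₁ = 241.3 mol/min.
Yield of H: 1ξ₂ / 377 = 0.28 → ξ₂ = 105.6 mol/min.
Outlet amounts (n = n₀ + Σ ν·ξ):
  F: 377 − 1(241.3) = 135.7
  G: 0 + 1(241.3) − 1(105.6) = 135.7
  H: 0 + 1(105.6) = 105.6
Total out = 377 mol/min; y_G = 135.7 / 377 = 0.36.

0.36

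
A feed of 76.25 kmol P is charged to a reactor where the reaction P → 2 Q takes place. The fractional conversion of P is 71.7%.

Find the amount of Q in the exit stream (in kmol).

P reacted = 0.717 × 76.25 = 54.67 kmol; ν_P = −1, so ξ = 54.67/1 = 54.67 kmol.
Outlet amounts (n = n₀ + ν ξ):
  P: 76.25 − 1(54.67) = 21.58
  Q: 0 + 2(54.67) = 109.3

109 kmol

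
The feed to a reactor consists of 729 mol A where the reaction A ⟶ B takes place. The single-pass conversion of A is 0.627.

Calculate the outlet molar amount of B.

457 mol

A reacted = 0.627 × 729 = 457.1 mol; ν_A = −1, so ξ = 457.1/1 = 457.1 mol.
Outlet amounts (n = n₀ + ν ξ):
  A: 729 − 1(457.1) = 271.9
  B: 0 + 1(457.1) = 457.1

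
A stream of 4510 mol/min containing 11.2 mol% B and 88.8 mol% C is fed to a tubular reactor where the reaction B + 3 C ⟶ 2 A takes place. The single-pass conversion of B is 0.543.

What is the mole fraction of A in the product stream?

B reacted = 0.543 × 505.1 = 274.3 mol/min; ν_B = −1, so ξ = 274.3/1 = 274.3 mol/min.
Outlet amounts (n = n₀ + ν ξ):
  B: 505.1 − 1(274.3) = 230.8
  C: 4005 − 3(274.3) = 3182
  A: 0 + 2(274.3) = 548.6
Total out = 3961 mol/min; y_A = 548.6 / 3961 = 0.1385.

0.138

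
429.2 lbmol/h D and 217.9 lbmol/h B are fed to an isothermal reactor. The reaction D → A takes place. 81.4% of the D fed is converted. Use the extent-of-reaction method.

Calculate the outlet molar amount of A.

349 lbmol/h

D reacted = 0.814 × 429.2 = 349.4 lbmol/h; ν_D = −1, so ξ = 349.4/1 = 349.4 lbmol/h.
Outlet amounts (n = n₀ + ν ξ):
  D: 429.2 − 1(349.4) = 79.83
  A: 0 + 1(349.4) = 349.4
  B: 217.9 (inert)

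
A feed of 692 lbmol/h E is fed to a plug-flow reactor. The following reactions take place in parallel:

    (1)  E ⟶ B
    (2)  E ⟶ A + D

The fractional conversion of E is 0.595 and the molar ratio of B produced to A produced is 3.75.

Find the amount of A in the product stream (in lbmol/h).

Conversion of E: E consumed = 0.595 × 692 = 411.7 lbmol/h = 1ξ₁ + 1ξ₂.
Selectivity: 1ξ₁ / (1ξ₂) = 3.75 → ξ₁ = 3.75 ξ₂.
Substitute: (1·3.75 + 1) ξ₂ = 411.7 → ξ₂ = 86.68 lbmol/h, ξ₁ = 325.1 lbmol/h.
Outlet amounts (n = n₀ + Σ ν·ξ):
  E: 692 − 1(325.1) − 1(86.68) = 280.3
  B: 0 + 1(325.1) = 325.1
  A: 0 + 1(86.68) = 86.68
  D: 0 + 1(86.68) = 86.68

86.7 lbmol/h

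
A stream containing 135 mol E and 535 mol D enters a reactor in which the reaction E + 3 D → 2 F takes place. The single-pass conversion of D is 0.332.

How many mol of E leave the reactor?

75.8 mol

D reacted = 0.332 × 535 = 177.6 mol; ν_D = −3, so ξ = 177.6/3 = 59.21 mol.
Outlet amounts (n = n₀ + ν ξ):
  E: 135 − 1(59.21) = 75.79
  D: 535 − 3(59.21) = 357.4
  F: 0 + 2(59.21) = 118.4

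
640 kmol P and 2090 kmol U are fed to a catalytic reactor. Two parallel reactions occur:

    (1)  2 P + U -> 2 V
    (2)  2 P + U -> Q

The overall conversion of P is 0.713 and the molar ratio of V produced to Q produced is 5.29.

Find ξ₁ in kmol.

ξ₁ = 166 kmol

Conversion of P: P consumed = 0.713 × 640 = 456.3 kmol = 2ξ₁ + 2ξ₂.
Selectivity: 2ξ₁ / (1ξ₂) = 5.29 → ξ₁ = 2.645 ξ₂.
Substitute: (2·2.645 + 2) ξ₂ = 456.3 → ξ₂ = 62.6 kmol, ξ₁ = 165.6 kmol.
Outlet amounts (n = n₀ + Σ ν·ξ):
  P: 640 − 2(165.6) − 2(62.6) = 183.7
  U: 2090 − 1(165.6) − 1(62.6) = 1862
  V: 0 + 2(165.6) = 331.1
  Q: 0 + 1(62.6) = 62.6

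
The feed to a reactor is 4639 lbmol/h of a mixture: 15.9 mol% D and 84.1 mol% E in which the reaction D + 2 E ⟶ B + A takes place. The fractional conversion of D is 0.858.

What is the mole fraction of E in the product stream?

0.658

D reacted = 0.858 × 737.6 = 632.9 lbmol/h; ν_D = −1, so ξ = 632.9/1 = 632.9 lbmol/h.
Outlet amounts (n = n₀ + ν ξ):
  D: 737.6 − 1(632.9) = 104.7
  E: 3901 − 2(632.9) = 2636
  B: 0 + 1(632.9) = 632.9
  A: 0 + 1(632.9) = 632.9
Total out = 4006 lbmol/h; y_E = 2636 / 4006 = 0.6579.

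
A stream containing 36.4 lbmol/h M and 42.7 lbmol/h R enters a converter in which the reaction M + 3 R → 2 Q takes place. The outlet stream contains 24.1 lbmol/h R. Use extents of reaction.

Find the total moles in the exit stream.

For R: n = n₀ − 3ξ → 24.1 = 42.7 − 3ξ, giving ξ = 6.2 lbmol/h.
Outlet amounts (n = n₀ + ν ξ):
  M: 36.4 − 1(6.2) = 30.2
  R: 42.7 − 3(6.2) = 24.1
  Q: 0 + 2(6.2) = 12.4
Total out = 30.2 + 24.1 + 12.4 = 66.7 lbmol/h.

66.7 lbmol/h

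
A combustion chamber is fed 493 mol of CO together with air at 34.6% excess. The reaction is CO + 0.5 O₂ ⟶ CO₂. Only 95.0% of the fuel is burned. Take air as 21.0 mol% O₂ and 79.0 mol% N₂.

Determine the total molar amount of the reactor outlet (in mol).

Stoichiometric O₂ = 0.5 × 493 = 246.5 mol; O₂ fed = 246.5 × 1.346 = 331.8 mol.
N₂ fed = 331.8 × 79/21 = 1248 mol.
Fuel reacted = 0.95 × 493 → ξ = 468.3 mol.
Outlet (n = n₀ + ν ξ):
  CO: 493 − 1(468.3) = 24.65
  O₂: 331.8 − 0.5(468.3) = 97.61
  N₂: 1248 (inert)
  CO₂: 0 + 1(468.3) = 468.3
Total out = 24.65 + 97.61 + 1248 + 468.3 = 1839 mol.

1840 mol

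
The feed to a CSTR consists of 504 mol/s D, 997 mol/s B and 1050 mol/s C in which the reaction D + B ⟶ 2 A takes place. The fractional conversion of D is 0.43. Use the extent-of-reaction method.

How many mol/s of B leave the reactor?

780 mol/s

D reacted = 0.43 × 504 = 216.7 mol/s; ν_D = −1, so ξ = 216.7/1 = 216.7 mol/s.
Outlet amounts (n = n₀ + ν ξ):
  D: 504 − 1(216.7) = 287.3
  B: 997 − 1(216.7) = 780.3
  A: 0 + 2(216.7) = 433.4
  C: 1050 (inert)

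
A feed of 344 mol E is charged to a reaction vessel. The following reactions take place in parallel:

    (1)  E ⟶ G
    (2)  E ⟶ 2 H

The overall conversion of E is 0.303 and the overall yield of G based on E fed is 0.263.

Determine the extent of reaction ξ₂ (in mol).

Yield of G: 1ξ₁ / 344 = 0.263 → ξ₁ = 90.47 mol.
Conversion of E: 1ξ₁ + 1ξ₂ = 0.303 × 344 = 104.2 → ξ₂ = 13.76 mol.
Outlet amounts (n = n₀ + Σ ν·ξ):
  E: 344 − 1(90.47) − 1(13.76) = 239.8
  G: 0 + 1(90.47) = 90.47
  H: 0 + 2(13.76) = 27.52

ξ₂ = 13.8 mol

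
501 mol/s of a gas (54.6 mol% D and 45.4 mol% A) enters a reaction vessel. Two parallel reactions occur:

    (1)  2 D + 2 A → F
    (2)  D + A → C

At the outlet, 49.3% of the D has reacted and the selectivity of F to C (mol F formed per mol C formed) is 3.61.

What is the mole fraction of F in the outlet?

Conversion of D: D consumed = 0.493 × 273.5 = 134.9 mol/s = 2ξ₁ + 1ξ₂.
Selectivity: 1ξ₁ / (1ξ₂) = 3.61 → ξ₁ = 3.61 ξ₂.
Substitute: (2·3.61 + 1) ξ₂ = 134.9 → ξ₂ = 16.41 mol/s, ξ₁ = 59.23 mol/s.
Outlet amounts (n = n₀ + Σ ν·ξ):
  D: 273.5 − 2(59.23) − 1(16.41) = 138.7
  A: 227.5 − 2(59.23) − 1(16.41) = 92.6
  F: 0 + 1(59.23) = 59.23
  C: 0 + 1(16.41) = 16.41
Total out = 306.9 mol/s; y_F = 59.23 / 306.9 = 0.193.

0.193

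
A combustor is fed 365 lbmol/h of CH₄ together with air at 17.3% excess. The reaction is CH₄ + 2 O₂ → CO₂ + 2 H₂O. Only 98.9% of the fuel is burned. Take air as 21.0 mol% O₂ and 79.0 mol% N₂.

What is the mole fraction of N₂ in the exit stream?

0.725

Stoichiometric O₂ = 2 × 365 = 730 lbmol/h; O₂ fed = 730 × 1.173 = 856.3 lbmol/h.
N₂ fed = 856.3 × 79/21 = 3221 lbmol/h.
Fuel reacted = 0.989 × 365 → ξ = 361 lbmol/h.
Outlet (n = n₀ + ν ξ):
  CH₄: 365 − 1(361) = 4.015
  O₂: 856.3 − 2(361) = 134.3
  N₂: 3221 (inert)
  CO₂: 0 + 1(361) = 361
  H₂O: 0 + 2(361) = 722
Total out = 4443 lbmol/h; y_N₂ = 3221 / 4443 = 0.7251.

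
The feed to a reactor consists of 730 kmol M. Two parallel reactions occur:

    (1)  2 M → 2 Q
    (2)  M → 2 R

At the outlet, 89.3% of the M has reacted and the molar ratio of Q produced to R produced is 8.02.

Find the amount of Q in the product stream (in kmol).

614 kmol

Conversion of M: M consumed = 0.893 × 730 = 651.9 kmol = 2ξ₁ + 1ξ₂.
Selectivity: 2ξ₁ / (2ξ₂) = 8.02 → ξ₁ = 8.02 ξ₂.
Substitute: (2·8.02 + 1) ξ₂ = 651.9 → ξ₂ = 38.26 kmol, ξ₁ = 306.8 kmol.
Outlet amounts (n = n₀ + Σ ν·ξ):
  M: 730 − 2(306.8) − 1(38.26) = 78.11
  Q: 0 + 2(306.8) = 613.6
  R: 0 + 2(38.26) = 76.51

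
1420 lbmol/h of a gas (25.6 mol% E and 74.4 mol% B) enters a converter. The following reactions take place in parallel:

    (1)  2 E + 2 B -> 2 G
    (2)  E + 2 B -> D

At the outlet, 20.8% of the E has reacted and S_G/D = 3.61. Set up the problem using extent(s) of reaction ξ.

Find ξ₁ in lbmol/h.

Conversion of E: E consumed = 0.208 × 363.5 = 75.61 lbmol/h = 2ξ₁ + 1ξ₂.
Selectivity: 2ξ₁ / (1ξ₂) = 3.61 → ξ₁ = 1.805 ξ₂.
Substitute: (2·1.805 + 1) ξ₂ = 75.61 → ξ₂ = 16.4 lbmol/h, ξ₁ = 29.61 lbmol/h.
Outlet amounts (n = n₀ + Σ ν·ξ):
  E: 363.5 − 2(29.61) − 1(16.4) = 287.9
  B: 1056 − 2(29.61) − 2(16.4) = 964.5
  G: 0 + 2(29.61) = 59.21
  D: 0 + 1(16.4) = 16.4

ξ₁ = 29.6 lbmol/h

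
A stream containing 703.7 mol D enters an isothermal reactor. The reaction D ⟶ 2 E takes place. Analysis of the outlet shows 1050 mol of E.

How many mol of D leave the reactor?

179 mol

For E: n = n₀ + 2ξ → 1050 = 0 + 2ξ, giving ξ = 525 mol.
Outlet amounts (n = n₀ + ν ξ):
  D: 703.7 − 1(525) = 178.7
  E: 0 + 2(525) = 1050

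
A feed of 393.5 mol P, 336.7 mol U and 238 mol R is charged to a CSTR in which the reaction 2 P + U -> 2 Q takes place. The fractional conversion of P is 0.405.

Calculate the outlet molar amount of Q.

159 mol

P reacted = 0.405 × 393.5 = 159.4 mol; ν_P = −2, so ξ = 159.4/2 = 79.68 mol.
Outlet amounts (n = n₀ + ν ξ):
  P: 393.5 − 2(79.68) = 234.1
  U: 336.7 − 1(79.68) = 257
  Q: 0 + 2(79.68) = 159.4
  R: 238 (inert)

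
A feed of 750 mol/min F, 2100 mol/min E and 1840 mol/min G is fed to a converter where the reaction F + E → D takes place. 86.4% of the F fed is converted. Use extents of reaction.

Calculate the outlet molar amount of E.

F reacted = 0.864 × 750 = 648 mol/min; ν_F = −1, so ξ = 648/1 = 648 mol/min.
Outlet amounts (n = n₀ + ν ξ):
  F: 750 − 1(648) = 102
  E: 2100 − 1(648) = 1452
  D: 0 + 1(648) = 648
  G: 1840 (inert)

1450 mol/min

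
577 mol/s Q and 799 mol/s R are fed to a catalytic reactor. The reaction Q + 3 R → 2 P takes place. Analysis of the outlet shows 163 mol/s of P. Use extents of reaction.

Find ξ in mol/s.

For P: n = n₀ + 2ξ → 163 = 0 + 2ξ, giving ξ = 81.5 mol/s.
Outlet amounts (n = n₀ + ν ξ):
  Q: 577 − 1(81.5) = 495.5
  R: 799 − 3(81.5) = 554.5
  P: 0 + 2(81.5) = 163

ξ = 81.5 mol/s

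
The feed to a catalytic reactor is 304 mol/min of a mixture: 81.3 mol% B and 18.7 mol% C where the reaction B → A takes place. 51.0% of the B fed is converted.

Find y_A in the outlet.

0.415

B reacted = 0.51 × 247.2 = 126 mol/min; ν_B = −1, so ξ = 126/1 = 126 mol/min.
Outlet amounts (n = n₀ + ν ξ):
  B: 247.2 − 1(126) = 121.1
  A: 0 + 1(126) = 126
  C: 56.85 (inert)
Total out = 304 mol/min; y_A = 126 / 304 = 0.4146.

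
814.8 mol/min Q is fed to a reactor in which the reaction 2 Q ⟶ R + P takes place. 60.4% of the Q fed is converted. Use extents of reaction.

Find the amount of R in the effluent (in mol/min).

Q reacted = 0.604 × 814.8 = 492.1 mol/min; ν_Q = −2, so ξ = 492.1/2 = 246.1 mol/min.
Outlet amounts (n = n₀ + ν ξ):
  Q: 814.8 − 2(246.1) = 322.7
  R: 0 + 1(246.1) = 246.1
  P: 0 + 1(246.1) = 246.1

246 mol/min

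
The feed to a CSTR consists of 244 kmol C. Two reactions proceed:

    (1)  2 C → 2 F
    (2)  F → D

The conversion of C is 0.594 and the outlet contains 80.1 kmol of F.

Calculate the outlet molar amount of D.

Conversion of C: C consumed = 2ξ₁ = 0.594 × 244 → ξ₁ = 72.47 kmol.
F balance: n_F = 0 + 2ξ₁ − 1ξ₂ = 80.1 → ξ₂ = (2·72.47 − 80.1)/1 = 64.84 kmol.
Outlet amounts (n = n₀ + Σ ν·ξ):
  C: 244 − 2(72.47) = 99.06
  F: 0 + 2(72.47) − 1(64.84) = 80.1
  D: 0 + 1(64.84) = 64.84

64.8 kmol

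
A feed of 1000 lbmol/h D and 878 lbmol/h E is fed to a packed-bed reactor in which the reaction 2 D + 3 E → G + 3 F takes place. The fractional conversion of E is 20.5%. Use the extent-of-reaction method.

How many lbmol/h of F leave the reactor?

E reacted = 0.205 × 878 = 180 lbmol/h; ν_E = −3, so ξ = 180/3 = 60 lbmol/h.
Outlet amounts (n = n₀ + ν ξ):
  D: 1000 − 2(60) = 880
  E: 878 − 3(60) = 698
  G: 0 + 1(60) = 60
  F: 0 + 3(60) = 180

180 lbmol/h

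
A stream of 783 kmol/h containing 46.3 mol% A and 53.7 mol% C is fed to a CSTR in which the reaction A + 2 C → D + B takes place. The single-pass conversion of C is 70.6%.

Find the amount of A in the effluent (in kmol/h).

214 kmol/h

C reacted = 0.706 × 420.5 = 296.9 kmol/h; ν_C = −2, so ξ = 296.9/2 = 148.4 kmol/h.
Outlet amounts (n = n₀ + ν ξ):
  A: 362.5 − 1(148.4) = 214.1
  C: 420.5 − 2(148.4) = 123.6
  D: 0 + 1(148.4) = 148.4
  B: 0 + 1(148.4) = 148.4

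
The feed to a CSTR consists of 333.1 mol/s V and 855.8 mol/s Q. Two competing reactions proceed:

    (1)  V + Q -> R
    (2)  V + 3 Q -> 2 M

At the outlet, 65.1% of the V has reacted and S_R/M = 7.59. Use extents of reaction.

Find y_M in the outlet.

0.028

Conversion of V: V consumed = 0.651 × 333.1 = 216.8 mol/s = 1ξ₁ + 1ξ₂.
Selectivity: 1ξ₁ / (2ξ₂) = 7.59 → ξ₁ = 15.18 ξ₂.
Substitute: (1·15.18 + 1) ξ₂ = 216.8 → ξ₂ = 13.4 mol/s, ξ₁ = 203.4 mol/s.
Outlet amounts (n = n₀ + Σ ν·ξ):
  V: 333.1 − 1(203.4) − 1(13.4) = 116.3
  Q: 855.8 − 1(203.4) − 3(13.4) = 612.1
  R: 0 + 1(203.4) = 203.4
  M: 0 + 2(13.4) = 26.8
Total out = 958.6 mol/s; y_M = 26.8 / 958.6 = 0.02796.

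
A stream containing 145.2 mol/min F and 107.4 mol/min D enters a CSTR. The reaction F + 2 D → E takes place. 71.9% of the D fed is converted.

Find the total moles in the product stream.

175 mol/min

D reacted = 0.719 × 107.4 = 77.22 mol/min; ν_D = −2, so ξ = 77.22/2 = 38.61 mol/min.
Outlet amounts (n = n₀ + ν ξ):
  F: 145.2 − 1(38.61) = 106.6
  D: 107.4 − 2(38.61) = 30.18
  E: 0 + 1(38.61) = 38.61
Total out = 106.6 + 30.18 + 38.61 = 175.4 mol/min.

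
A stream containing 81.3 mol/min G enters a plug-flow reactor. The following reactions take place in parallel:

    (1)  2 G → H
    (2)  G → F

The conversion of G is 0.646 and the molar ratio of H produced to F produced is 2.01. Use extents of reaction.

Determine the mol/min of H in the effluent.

Conversion of G: G consumed = 0.646 × 81.3 = 52.52 mol/min = 2ξ₁ + 1ξ₂.
Selectivity: 1ξ₁ / (1ξ₂) = 2.01 → ξ₁ = 2.01 ξ₂.
Substitute: (2·2.01 + 1) ξ₂ = 52.52 → ξ₂ = 10.46 mol/min, ξ₁ = 21.03 mol/min.
Outlet amounts (n = n₀ + Σ ν·ξ):
  G: 81.3 − 2(21.03) − 1(10.46) = 28.78
  H: 0 + 1(21.03) = 21.03
  F: 0 + 1(10.46) = 10.46

21 mol/min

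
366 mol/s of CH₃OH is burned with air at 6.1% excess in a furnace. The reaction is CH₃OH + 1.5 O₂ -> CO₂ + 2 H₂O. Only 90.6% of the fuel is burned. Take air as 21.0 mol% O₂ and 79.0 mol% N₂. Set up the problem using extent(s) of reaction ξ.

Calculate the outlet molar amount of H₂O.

Stoichiometric O₂ = 1.5 × 366 = 549 mol/s; O₂ fed = 549 × 1.061 = 582.5 mol/s.
N₂ fed = 582.5 × 79/21 = 2191 mol/s.
Fuel reacted = 0.906 × 366 → ξ = 331.6 mol/s.
Outlet (n = n₀ + ν ξ):
  CH₃OH: 366 − 1(331.6) = 34.4
  O₂: 582.5 − 1.5(331.6) = 85.09
  N₂: 2191 (inert)
  CO₂: 0 + 1(331.6) = 331.6
  H₂O: 0 + 2(331.6) = 663.2

663 mol/s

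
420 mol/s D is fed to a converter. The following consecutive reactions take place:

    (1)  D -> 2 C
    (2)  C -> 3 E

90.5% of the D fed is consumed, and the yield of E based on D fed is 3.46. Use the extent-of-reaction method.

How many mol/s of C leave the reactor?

276 mol/s

Conversion of D: D consumed = 1ξ₁ = 0.905 × 420 → ξ₁ = 380.1 mol/s.
Yield of E: 3ξ₂ / 420 = 3.46 → ξ₂ = 484.4 mol/s.
Outlet amounts (n = n₀ + Σ ν·ξ):
  D: 420 − 1(380.1) = 39.9
  C: 0 + 2(380.1) − 1(484.4) = 275.8
  E: 0 + 3(484.4) = 1453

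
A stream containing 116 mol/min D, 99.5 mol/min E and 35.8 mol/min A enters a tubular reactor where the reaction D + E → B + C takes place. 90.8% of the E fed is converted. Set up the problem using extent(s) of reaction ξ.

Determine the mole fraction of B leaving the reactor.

E reacted = 0.908 × 99.5 = 90.35 mol/min; ν_E = −1, so ξ = 90.35/1 = 90.35 mol/min.
Outlet amounts (n = n₀ + ν ξ):
  D: 116 − 1(90.35) = 25.65
  E: 99.5 − 1(90.35) = 9.154
  B: 0 + 1(90.35) = 90.35
  C: 0 + 1(90.35) = 90.35
  A: 35.8 (inert)
Total out = 251.3 mol/min; y_B = 90.35 / 251.3 = 0.3595.

0.36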